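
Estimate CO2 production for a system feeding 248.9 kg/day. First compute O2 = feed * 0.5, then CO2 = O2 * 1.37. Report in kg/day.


O2 = 248.9 * 0.5 = 124.45
CO2 = 124.45 * 1.37 = 170.4965

170.4965 kg/day


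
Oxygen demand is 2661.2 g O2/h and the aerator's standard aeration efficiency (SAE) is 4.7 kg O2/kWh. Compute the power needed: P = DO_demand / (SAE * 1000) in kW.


SAE in g O2/kWh = 4.7 * 1000 = 4700 g/kWh
P = DO_demand / SAE_g = 2661.2 / 4700 = 0.566213 kW

0.566213 kW


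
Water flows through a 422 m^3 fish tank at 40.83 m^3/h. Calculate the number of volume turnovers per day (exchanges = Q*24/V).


Daily flow volume = 40.83 m^3/h * 24 h = 979.92 m^3/day
Exchanges = daily flow / tank volume = 979.92 / 422 = 2.32209 exchanges/day

2.32209 exchanges/day


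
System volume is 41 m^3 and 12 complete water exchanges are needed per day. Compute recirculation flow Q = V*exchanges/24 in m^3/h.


Daily recirculation volume = 41 m^3 * 12 = 492 m^3/day
Flow rate Q = daily volume / 24 h = 492 / 24 = 20.5 m^3/h

20.5 m^3/h


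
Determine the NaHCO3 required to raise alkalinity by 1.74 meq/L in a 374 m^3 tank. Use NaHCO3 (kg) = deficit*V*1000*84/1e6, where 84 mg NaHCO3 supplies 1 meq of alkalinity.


Tank volume in L = 374 m^3 * 1000 = 374000 L
Total meq required = 1.74 meq/L * 374000 L = 650760 meq
NaHCO3 mass = 650760 meq * 84 mg/meq / 1e6 = 54.6638 kg

54.6638 kg


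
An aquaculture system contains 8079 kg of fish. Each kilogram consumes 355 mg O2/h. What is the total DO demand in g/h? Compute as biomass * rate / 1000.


Total O2 consumption (mg/h) = 8079 kg * 355 mg/(kg*h) = 2868045 mg/h
Convert to g/h: 2868045 / 1000 = 2868.045 g/h

2868.045 g/h


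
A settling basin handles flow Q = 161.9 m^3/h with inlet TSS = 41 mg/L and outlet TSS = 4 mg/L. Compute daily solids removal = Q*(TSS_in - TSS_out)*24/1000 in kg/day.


Concentration drop: TSS_in - TSS_out = 41 - 4 = 37 mg/L
Hourly solids removed = Q * dTSS = 161.9 m^3/h * 37 mg/L = 5990.3 g/h  (m^3/h * mg/L = g/h)
Daily solids removed = 5990.3 * 24 = 143767.2 g/day
Convert g to kg: 143767.2 / 1000 = 143.7672 kg/day

143.7672 kg/day


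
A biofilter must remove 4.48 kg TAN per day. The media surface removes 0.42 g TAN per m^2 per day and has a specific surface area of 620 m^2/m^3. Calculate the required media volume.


A = 4.48*1000 / 0.42 = 10666.667 m^2
V = 10666.667 / 620 = 17.2043

17.2043 m^3


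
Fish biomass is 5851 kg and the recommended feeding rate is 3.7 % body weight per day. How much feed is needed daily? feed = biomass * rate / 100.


Feeding rate fraction = 3.7% / 100 = 0.037
Daily feed = 5851 kg * 0.037 = 216.487 kg/day

216.487 kg/day


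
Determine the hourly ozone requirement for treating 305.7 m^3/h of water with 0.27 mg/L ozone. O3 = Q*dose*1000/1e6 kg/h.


O3 demand (mg/h) = Q * dose * 1000 = 305.7 * 0.27 * 1000 = 82539 mg/h
Convert mg to kg: 82539 / 1e6 = 0.082539 kg/h

0.082539 kg/h


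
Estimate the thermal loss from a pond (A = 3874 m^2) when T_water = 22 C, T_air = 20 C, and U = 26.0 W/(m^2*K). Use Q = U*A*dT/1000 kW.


Temperature difference dT = 22 - 20 = 2 K
Heat loss (W) = U * A * dT = 26.0 * 3874 * 2 = 201448 W
Convert to kW: 201448 / 1000 = 201.448 kW

201.448 kW


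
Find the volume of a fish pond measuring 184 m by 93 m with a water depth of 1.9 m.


Base area = L * W = 184 * 93 = 17112 m^2
Volume = area * depth = 17112 * 1.9 = 32512.8 m^3

32512.8 m^3


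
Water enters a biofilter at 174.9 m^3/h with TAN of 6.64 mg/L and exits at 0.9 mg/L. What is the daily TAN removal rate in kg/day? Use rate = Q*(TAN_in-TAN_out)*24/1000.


Concentration drop: TAN_in - TAN_out = 6.64 - 0.9 = 5.74 mg/L
Hourly TAN removed = Q * dTAN = 174.9 m^3/h * 5.74 mg/L = 1003.926 g/h  (m^3/h * mg/L = g/h)
Daily TAN removed = 1003.926 * 24 = 24094.224 g/day
Convert to kg/day: 24094.224 / 1000 = 24.094224 kg/day

24.094224 kg/day


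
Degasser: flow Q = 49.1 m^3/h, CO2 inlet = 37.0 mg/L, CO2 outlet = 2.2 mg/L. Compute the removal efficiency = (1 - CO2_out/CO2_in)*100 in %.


CO2_out / CO2_in = 2.2 / 37.0 = 0.059459459
Fraction remaining = 0.059459459
efficiency = (1 - 0.059459459) * 100 = 94.0541 %

94.0541 %


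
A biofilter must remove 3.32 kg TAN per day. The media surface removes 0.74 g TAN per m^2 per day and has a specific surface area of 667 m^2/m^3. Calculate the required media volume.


A = 3.32*1000 / 0.74 = 4486.4865 m^2
V = 4486.4865 / 667 = 6.72637

6.72637 m^3


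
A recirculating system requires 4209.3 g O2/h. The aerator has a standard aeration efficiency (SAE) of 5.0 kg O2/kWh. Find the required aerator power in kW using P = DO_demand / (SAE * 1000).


SAE in g O2/kWh = 5.0 * 1000 = 5000 g/kWh
P = DO_demand / SAE_g = 4209.3 / 5000 = 0.84186 kW

0.84186 kW


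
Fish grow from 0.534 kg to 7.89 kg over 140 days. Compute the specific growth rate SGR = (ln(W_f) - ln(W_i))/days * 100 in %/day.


ln(W_f) = ln(7.89) = 2.0655961
ln(W_i) = ln(0.534) = -0.62735944
ln(W_f) - ln(W_i) = 2.0655961 - -0.62735944 = 2.6929555
SGR = 2.6929555 / 140 * 100 = 1.92354 %/day

1.92354 %/day


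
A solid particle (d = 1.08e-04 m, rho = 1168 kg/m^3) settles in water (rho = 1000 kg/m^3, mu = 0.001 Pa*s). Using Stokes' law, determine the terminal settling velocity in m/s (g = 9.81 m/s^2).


Density difference: rho_p - rho_f = 1168 - 1000 = 168 kg/m^3
d^2 = (1.08e-04)^2 = 1.1664e-08 m^2
Numerator = (rho_p - rho_f) * g * d^2 = 168 * 9.81 * 1.1664e-08 = 1.9223205e-05
Denominator = 18 * mu = 18 * 0.001 = 0.018
v_s = 1.9223205e-05 / 0.018 = 0.00106796 m/s
Check: Re = rho_f * v_s * d / mu = 1000 * 0.00106796 * 1.08e-04 / 0.001 = 0.115 < 1, so Stokes' law applies.

0.00106796 m/s


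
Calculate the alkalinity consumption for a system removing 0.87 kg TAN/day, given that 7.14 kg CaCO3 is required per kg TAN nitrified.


Alkalinity factor: 7.14 kg CaCO3 consumed per kg TAN nitrified
alk = 0.87 kg TAN * 7.14 = 6.2118 kg CaCO3/day

6.2118 kg CaCO3/day


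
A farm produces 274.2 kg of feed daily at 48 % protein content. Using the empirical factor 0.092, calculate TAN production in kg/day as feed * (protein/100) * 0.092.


Protein in feed = 274.2 * 48/100 = 131.616 kg/day
TAN = protein * 0.092 = 131.616 * 0.092 = 12.108672 kg/day

12.108672 kg/day


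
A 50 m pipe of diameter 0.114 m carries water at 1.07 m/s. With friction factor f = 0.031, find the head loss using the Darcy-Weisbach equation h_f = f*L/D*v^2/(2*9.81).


v^2 = 1.07^2 = 1.1449 m^2/s^2
L/D = 50/0.114 = 438.59649
h_f = f*(L/D)*v^2/(2g) = 0.031 * 438.59649 * 1.1449 / 19.62 = 0.793406 m

0.793406 m


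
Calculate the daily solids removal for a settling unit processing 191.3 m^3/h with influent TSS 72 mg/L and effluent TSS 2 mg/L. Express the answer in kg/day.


Concentration drop: TSS_in - TSS_out = 72 - 2 = 70 mg/L
Hourly solids removed = Q * dTSS = 191.3 m^3/h * 70 mg/L = 13391 g/h  (m^3/h * mg/L = g/h)
Daily solids removed = 13391 * 24 = 321384 g/day
Convert g to kg: 321384 / 1000 = 321.384 kg/day

321.384 kg/day


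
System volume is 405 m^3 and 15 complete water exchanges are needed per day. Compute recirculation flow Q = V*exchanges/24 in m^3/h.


Daily recirculation volume = 405 m^3 * 15 = 6075 m^3/day
Flow rate Q = daily volume / 24 h = 6075 / 24 = 253.125 m^3/h

253.125 m^3/h


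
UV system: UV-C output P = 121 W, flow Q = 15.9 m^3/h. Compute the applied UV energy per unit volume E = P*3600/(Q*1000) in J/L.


Energy delivered per hour = 121 W * 3600 s = 435600 J/h
Volume treated per hour = 15.9 m^3/h * 1000 = 15900 L/h
dose = 435600 / 15900 = 27.3962 J/L

27.3962 J/L


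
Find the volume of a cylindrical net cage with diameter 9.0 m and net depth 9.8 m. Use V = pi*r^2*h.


r = d/2 = 9.0/2 = 4.5 m
Base area = pi*r^2 = pi*4.5^2 = 63.617251 m^2
Volume = 63.617251 * 9.8 = 623.449 m^3

623.449 m^3


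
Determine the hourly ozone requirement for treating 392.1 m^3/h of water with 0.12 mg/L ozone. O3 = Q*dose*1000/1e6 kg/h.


O3 demand (mg/h) = Q * dose * 1000 = 392.1 * 0.12 * 1000 = 47052 mg/h
Convert mg to kg: 47052 / 1e6 = 0.047052 kg/h

0.047052 kg/h


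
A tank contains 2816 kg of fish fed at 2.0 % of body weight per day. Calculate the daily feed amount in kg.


Feeding rate fraction = 2.0% / 100 = 0.02
Daily feed = 2816 kg * 0.02 = 56.32 kg/day

56.32 kg/day


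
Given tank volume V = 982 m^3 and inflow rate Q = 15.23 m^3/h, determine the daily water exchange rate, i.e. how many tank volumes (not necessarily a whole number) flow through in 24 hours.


Daily flow volume = 15.23 m^3/h * 24 h = 365.52 m^3/day
Exchanges = daily flow / tank volume = 365.52 / 982 = 0.37222 exchanges/day

0.37222 exchanges/day


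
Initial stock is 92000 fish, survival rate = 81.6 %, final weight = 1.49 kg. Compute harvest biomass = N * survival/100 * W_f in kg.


Survivors = 92000 * 81.6/100 = 75072 fish
Harvest biomass = survivors * W_f = 75072 * 1.49 = 111857.28 kg

111857.28 kg


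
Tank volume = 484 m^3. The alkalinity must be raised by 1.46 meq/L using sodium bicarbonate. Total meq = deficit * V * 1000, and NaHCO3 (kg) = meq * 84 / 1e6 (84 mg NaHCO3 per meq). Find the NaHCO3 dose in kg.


Tank volume in L = 484 m^3 * 1000 = 484000 L
Total meq required = 1.46 meq/L * 484000 L = 706640 meq
NaHCO3 mass = 706640 meq * 84 mg/meq / 1e6 = 59.3578 kg

59.3578 kg


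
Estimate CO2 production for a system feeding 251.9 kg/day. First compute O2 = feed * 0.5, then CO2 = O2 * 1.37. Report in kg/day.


O2 = 251.9 * 0.5 = 125.95
CO2 = 125.95 * 1.37 = 172.5515

172.5515 kg/day


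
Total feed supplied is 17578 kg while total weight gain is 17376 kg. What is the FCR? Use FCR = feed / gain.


FCR = feed consumed / weight gained
FCR = 17578 kg / 17376 kg = 1.01163

1.01163


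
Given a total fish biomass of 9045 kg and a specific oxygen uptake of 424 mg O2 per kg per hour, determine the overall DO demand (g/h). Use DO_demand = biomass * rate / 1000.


Total O2 consumption (mg/h) = 9045 kg * 424 mg/(kg*h) = 3835080 mg/h
Convert to g/h: 3835080 / 1000 = 3835.08 g/h

3835.08 g/h


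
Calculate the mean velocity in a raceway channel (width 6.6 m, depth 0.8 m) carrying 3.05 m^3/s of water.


Cross-sectional area = W * d = 6.6 * 0.8 = 5.28 m^2
Velocity = Q / A = 3.05 / 5.28 = 0.577652 m/s

0.577652 m/s


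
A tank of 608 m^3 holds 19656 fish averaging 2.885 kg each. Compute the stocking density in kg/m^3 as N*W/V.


Total biomass = 19656 fish * 2.885 kg = 56707.56 kg
Density = total biomass / volume = 56707.56 / 608 = 93.269 kg/m^3

93.269 kg/m^3


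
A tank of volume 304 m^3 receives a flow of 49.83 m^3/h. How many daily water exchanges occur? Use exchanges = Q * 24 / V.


Daily flow volume = 49.83 m^3/h * 24 h = 1195.92 m^3/day
Exchanges = daily flow / tank volume = 1195.92 / 304 = 3.93395 exchanges/day

3.93395 exchanges/day


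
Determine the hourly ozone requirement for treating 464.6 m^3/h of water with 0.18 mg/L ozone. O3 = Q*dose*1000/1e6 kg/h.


O3 demand (mg/h) = Q * dose * 1000 = 464.6 * 0.18 * 1000 = 83628 mg/h
Convert mg to kg: 83628 / 1e6 = 0.083628 kg/h

0.083628 kg/h


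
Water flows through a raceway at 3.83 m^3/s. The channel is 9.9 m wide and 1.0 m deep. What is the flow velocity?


Cross-sectional area = W * d = 9.9 * 1.0 = 9.9 m^2
Velocity = Q / A = 3.83 / 9.9 = 0.386869 m/s

0.386869 m/s


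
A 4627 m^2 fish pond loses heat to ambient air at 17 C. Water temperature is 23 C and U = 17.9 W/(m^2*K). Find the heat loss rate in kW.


Temperature difference dT = 23 - 17 = 6 K
Heat loss (W) = U * A * dT = 17.9 * 4627 * 6 = 496939.8 W
Convert to kW: 496939.8 / 1000 = 496.9398 kW

496.9398 kW


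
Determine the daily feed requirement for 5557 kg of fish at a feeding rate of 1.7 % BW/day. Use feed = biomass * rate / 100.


Feeding rate fraction = 1.7% / 100 = 0.017
Daily feed = 5557 kg * 0.017 = 94.469 kg/day

94.469 kg/day


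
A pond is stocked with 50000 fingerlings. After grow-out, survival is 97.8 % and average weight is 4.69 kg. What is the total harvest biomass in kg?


Survivors = 50000 * 97.8/100 = 48900 fish
Harvest biomass = survivors * W_f = 48900 * 4.69 = 229341 kg

229341 kg


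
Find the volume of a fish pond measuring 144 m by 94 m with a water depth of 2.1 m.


Base area = L * W = 144 * 94 = 13536 m^2
Volume = area * depth = 13536 * 2.1 = 28425.6 m^3

28425.6 m^3


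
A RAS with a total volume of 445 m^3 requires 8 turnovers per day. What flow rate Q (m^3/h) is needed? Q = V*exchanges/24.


Daily recirculation volume = 445 m^3 * 8 = 3560 m^3/day
Flow rate Q = daily volume / 24 h = 3560 / 24 = 148.333 m^3/h

148.333 m^3/h


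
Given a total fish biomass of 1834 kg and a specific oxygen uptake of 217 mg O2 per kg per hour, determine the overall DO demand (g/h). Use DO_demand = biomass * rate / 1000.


Total O2 consumption (mg/h) = 1834 kg * 217 mg/(kg*h) = 397978 mg/h
Convert to g/h: 397978 / 1000 = 397.978 g/h

397.978 g/h


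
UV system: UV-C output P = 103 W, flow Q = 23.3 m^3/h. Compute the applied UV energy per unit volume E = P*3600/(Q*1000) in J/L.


Energy delivered per hour = 103 W * 3600 s = 370800 J/h
Volume treated per hour = 23.3 m^3/h * 1000 = 23300 L/h
dose = 370800 / 23300 = 15.9142 J/L

15.9142 J/L


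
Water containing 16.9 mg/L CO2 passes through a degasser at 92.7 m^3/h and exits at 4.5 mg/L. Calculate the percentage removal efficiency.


CO2_out / CO2_in = 4.5 / 16.9 = 0.26627219
Fraction remaining = 0.26627219
efficiency = (1 - 0.26627219) * 100 = 73.3728 %

73.3728 %


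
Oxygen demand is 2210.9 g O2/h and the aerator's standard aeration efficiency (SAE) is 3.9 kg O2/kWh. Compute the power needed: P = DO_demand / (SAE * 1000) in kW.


SAE in g O2/kWh = 3.9 * 1000 = 3900 g/kWh
P = DO_demand / SAE_g = 2210.9 / 3900 = 0.566897 kW

0.566897 kW


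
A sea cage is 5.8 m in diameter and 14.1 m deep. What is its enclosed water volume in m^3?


r = d/2 = 5.8/2 = 2.9 m
Base area = pi*r^2 = pi*2.9^2 = 26.420794 m^2
Volume = 26.420794 * 14.1 = 372.533 m^3

372.533 m^3


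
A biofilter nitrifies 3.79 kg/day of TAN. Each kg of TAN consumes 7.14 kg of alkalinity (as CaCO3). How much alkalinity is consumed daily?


Alkalinity factor: 7.14 kg CaCO3 consumed per kg TAN nitrified
alk = 3.79 kg TAN * 7.14 = 27.0606 kg CaCO3/day

27.0606 kg CaCO3/day


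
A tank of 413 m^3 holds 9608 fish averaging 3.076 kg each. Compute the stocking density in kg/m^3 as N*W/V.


Total biomass = 9608 fish * 3.076 kg = 29554.208 kg
Density = total biomass / volume = 29554.208 / 413 = 71.5598 kg/m^3

71.5598 kg/m^3


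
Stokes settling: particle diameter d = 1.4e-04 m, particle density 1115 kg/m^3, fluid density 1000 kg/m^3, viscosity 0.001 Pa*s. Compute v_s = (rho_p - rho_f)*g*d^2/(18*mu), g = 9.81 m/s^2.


Density difference: rho_p - rho_f = 1115 - 1000 = 115 kg/m^3
d^2 = (1.4e-04)^2 = 1.96e-08 m^2
Numerator = (rho_p - rho_f) * g * d^2 = 115 * 9.81 * 1.96e-08 = 2.211174e-05
Denominator = 18 * mu = 18 * 0.001 = 0.018
v_s = 2.211174e-05 / 0.018 = 0.00122843 m/s
Check: Re = rho_f * v_s * d / mu = 1000 * 0.00122843 * 1.4e-04 / 0.001 = 0.172 < 1, so Stokes' law applies.

0.00122843 m/s


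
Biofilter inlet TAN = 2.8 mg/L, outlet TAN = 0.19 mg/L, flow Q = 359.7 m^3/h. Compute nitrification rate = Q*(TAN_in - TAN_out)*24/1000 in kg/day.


Concentration drop: TAN_in - TAN_out = 2.8 - 0.19 = 2.61 mg/L
Hourly TAN removed = Q * dTAN = 359.7 m^3/h * 2.61 mg/L = 938.817 g/h  (m^3/h * mg/L = g/h)
Daily TAN removed = 938.817 * 24 = 22531.608 g/day
Convert to kg/day: 22531.608 / 1000 = 22.531608 kg/day

22.531608 kg/day


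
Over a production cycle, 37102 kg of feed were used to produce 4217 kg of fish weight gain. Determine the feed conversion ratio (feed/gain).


FCR = feed consumed / weight gained
FCR = 37102 kg / 4217 kg = 8.7982

8.7982


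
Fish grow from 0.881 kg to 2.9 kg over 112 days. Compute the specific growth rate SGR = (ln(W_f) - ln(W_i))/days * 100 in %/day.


ln(W_f) = ln(2.9) = 1.0647107
ln(W_i) = ln(0.881) = -0.12669765
ln(W_f) - ln(W_i) = 1.0647107 - -0.12669765 = 1.1914084
SGR = 1.1914084 / 112 * 100 = 1.06376 %/day

1.06376 %/day


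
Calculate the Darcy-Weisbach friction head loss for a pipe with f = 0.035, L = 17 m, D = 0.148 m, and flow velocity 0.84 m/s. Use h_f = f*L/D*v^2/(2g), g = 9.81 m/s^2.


v^2 = 0.84^2 = 0.7056 m^2/s^2
L/D = 17/0.148 = 114.86486
h_f = f*(L/D)*v^2/(2g) = 0.035 * 114.86486 * 0.7056 / 19.62 = 0.144582 m

0.144582 m


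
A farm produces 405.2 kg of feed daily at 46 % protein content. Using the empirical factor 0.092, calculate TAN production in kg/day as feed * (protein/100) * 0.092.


Protein in feed = 405.2 * 46/100 = 186.392 kg/day
TAN = protein * 0.092 = 186.392 * 0.092 = 17.148064 kg/day

17.148064 kg/day


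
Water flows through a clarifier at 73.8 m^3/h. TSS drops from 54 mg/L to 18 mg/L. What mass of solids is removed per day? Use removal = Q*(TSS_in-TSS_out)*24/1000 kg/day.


Concentration drop: TSS_in - TSS_out = 54 - 18 = 36 mg/L
Hourly solids removed = Q * dTSS = 73.8 m^3/h * 36 mg/L = 2656.8 g/h  (m^3/h * mg/L = g/h)
Daily solids removed = 2656.8 * 24 = 63763.2 g/day
Convert g to kg: 63763.2 / 1000 = 63.7632 kg/day

63.7632 kg/day


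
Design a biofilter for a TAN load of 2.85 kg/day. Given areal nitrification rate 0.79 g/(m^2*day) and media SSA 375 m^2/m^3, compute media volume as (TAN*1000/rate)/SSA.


A = 2.85*1000 / 0.79 = 3607.5949 m^2
V = 3607.5949 / 375 = 9.62025

9.62025 m^3


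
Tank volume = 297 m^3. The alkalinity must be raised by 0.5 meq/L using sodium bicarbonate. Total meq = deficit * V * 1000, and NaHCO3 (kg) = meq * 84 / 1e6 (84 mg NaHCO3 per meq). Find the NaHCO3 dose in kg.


Tank volume in L = 297 m^3 * 1000 = 297000 L
Total meq required = 0.5 meq/L * 297000 L = 148500 meq
NaHCO3 mass = 148500 meq * 84 mg/meq / 1e6 = 12.474 kg

12.474 kg


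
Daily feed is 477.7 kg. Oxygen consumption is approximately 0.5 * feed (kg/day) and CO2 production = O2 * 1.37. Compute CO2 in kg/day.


O2 = 477.7 * 0.5 = 238.85
CO2 = 238.85 * 1.37 = 327.2245

327.2245 kg/day


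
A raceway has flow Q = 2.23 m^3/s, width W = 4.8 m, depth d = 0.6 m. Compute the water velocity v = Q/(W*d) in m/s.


Cross-sectional area = W * d = 4.8 * 0.6 = 2.88 m^2
Velocity = Q / A = 2.23 / 2.88 = 0.774306 m/s

0.774306 m/s


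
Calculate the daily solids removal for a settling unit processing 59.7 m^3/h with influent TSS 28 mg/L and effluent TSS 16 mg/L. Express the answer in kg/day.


Concentration drop: TSS_in - TSS_out = 28 - 16 = 12 mg/L
Hourly solids removed = Q * dTSS = 59.7 m^3/h * 12 mg/L = 716.4 g/h  (m^3/h * mg/L = g/h)
Daily solids removed = 716.4 * 24 = 17193.6 g/day
Convert g to kg: 17193.6 / 1000 = 17.1936 kg/day

17.1936 kg/day


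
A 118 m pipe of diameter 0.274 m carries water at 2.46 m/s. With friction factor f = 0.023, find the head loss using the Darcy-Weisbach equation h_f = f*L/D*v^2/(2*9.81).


v^2 = 2.46^2 = 6.0516 m^2/s^2
L/D = 118/0.274 = 430.65693
h_f = f*(L/D)*v^2/(2g) = 0.023 * 430.65693 * 6.0516 / 19.62 = 3.05514 m

3.05514 m


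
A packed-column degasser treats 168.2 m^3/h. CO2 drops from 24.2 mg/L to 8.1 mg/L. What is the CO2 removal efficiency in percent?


CO2_out / CO2_in = 8.1 / 24.2 = 0.33471074
Fraction remaining = 0.33471074
efficiency = (1 - 0.33471074) * 100 = 66.5289 %

66.5289 %


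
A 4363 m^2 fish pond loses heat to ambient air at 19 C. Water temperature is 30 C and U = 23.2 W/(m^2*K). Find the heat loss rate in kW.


Temperature difference dT = 30 - 19 = 11 K
Heat loss (W) = U * A * dT = 23.2 * 4363 * 11 = 1113437.6 W
Convert to kW: 1113437.6 / 1000 = 1113.4376 kW

1113.4376 kW


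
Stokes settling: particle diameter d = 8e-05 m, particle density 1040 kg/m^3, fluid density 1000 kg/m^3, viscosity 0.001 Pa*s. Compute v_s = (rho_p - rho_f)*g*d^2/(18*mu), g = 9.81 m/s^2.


Density difference: rho_p - rho_f = 1040 - 1000 = 40 kg/m^3
d^2 = (8e-05)^2 = 6.4e-09 m^2
Numerator = (rho_p - rho_f) * g * d^2 = 40 * 9.81 * 6.4e-09 = 2.51136e-06
Denominator = 18 * mu = 18 * 0.001 = 0.018
v_s = 2.51136e-06 / 0.018 = 1.3952e-04 m/s
Check: Re = rho_f * v_s * d / mu = 1000 * 1.3952e-04 * 8e-05 / 0.001 = 0.0112 < 1, so Stokes' law applies.

1.3952e-04 m/s


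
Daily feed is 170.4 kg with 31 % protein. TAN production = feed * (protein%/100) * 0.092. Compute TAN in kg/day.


Protein in feed = 170.4 * 31/100 = 52.824 kg/day
TAN = protein * 0.092 = 52.824 * 0.092 = 4.859808 kg/day

4.859808 kg/day


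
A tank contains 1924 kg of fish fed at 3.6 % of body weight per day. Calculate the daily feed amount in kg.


Feeding rate fraction = 3.6% / 100 = 0.036
Daily feed = 1924 kg * 0.036 = 69.264 kg/day

69.264 kg/day


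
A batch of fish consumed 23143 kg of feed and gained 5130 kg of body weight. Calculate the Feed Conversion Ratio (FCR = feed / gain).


FCR = feed consumed / weight gained
FCR = 23143 kg / 5130 kg = 4.51131

4.51131


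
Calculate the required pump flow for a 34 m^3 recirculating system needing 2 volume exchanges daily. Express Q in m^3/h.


Daily recirculation volume = 34 m^3 * 2 = 68 m^3/day
Flow rate Q = daily volume / 24 h = 68 / 24 = 2.83333 m^3/h

2.83333 m^3/h


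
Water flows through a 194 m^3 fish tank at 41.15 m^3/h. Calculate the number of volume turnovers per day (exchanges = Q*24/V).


Daily flow volume = 41.15 m^3/h * 24 h = 987.6 m^3/day
Exchanges = daily flow / tank volume = 987.6 / 194 = 5.09072 exchanges/day

5.09072 exchanges/day


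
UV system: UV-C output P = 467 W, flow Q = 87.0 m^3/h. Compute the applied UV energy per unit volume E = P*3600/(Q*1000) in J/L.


Energy delivered per hour = 467 W * 3600 s = 1681200 J/h
Volume treated per hour = 87.0 m^3/h * 1000 = 87000 L/h
dose = 1681200 / 87000 = 19.3241 J/L

19.3241 J/L


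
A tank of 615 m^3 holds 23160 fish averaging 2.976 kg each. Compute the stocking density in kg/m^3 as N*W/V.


Total biomass = 23160 fish * 2.976 kg = 68924.16 kg
Density = total biomass / volume = 68924.16 / 615 = 112.072 kg/m^3

112.072 kg/m^3


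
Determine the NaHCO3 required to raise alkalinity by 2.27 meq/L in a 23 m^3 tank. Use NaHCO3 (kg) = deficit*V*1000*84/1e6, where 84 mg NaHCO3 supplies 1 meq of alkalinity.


Tank volume in L = 23 m^3 * 1000 = 23000 L
Total meq required = 2.27 meq/L * 23000 L = 52210 meq
NaHCO3 mass = 52210 meq * 84 mg/meq / 1e6 = 4.38564 kg

4.38564 kg


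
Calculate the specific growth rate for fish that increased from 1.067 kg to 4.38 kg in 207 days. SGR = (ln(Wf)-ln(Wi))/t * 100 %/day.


ln(W_f) = ln(4.38) = 1.4770487
ln(W_i) = ln(1.067) = 0.064850972
ln(W_f) - ln(W_i) = 1.4770487 - 0.064850972 = 1.4121977
SGR = 1.4121977 / 207 * 100 = 0.682221 %/day

0.682221 %/day


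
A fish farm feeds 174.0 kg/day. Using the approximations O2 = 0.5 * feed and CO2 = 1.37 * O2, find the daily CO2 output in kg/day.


O2 = 174.0 * 0.5 = 87
CO2 = 87 * 1.37 = 119.19

119.19 kg/day


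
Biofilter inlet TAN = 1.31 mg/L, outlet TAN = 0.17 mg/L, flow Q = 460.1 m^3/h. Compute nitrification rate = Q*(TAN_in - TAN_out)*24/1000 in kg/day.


Concentration drop: TAN_in - TAN_out = 1.31 - 0.17 = 1.14 mg/L
Hourly TAN removed = Q * dTAN = 460.1 m^3/h * 1.14 mg/L = 524.514 g/h  (m^3/h * mg/L = g/h)
Daily TAN removed = 524.514 * 24 = 12588.336 g/day
Convert to kg/day: 12588.336 / 1000 = 12.588336 kg/day

12.588336 kg/day


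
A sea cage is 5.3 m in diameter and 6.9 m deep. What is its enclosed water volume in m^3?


r = d/2 = 5.3/2 = 2.65 m
Base area = pi*r^2 = pi*2.65^2 = 22.061834 m^2
Volume = 22.061834 * 6.9 = 152.227 m^3

152.227 m^3


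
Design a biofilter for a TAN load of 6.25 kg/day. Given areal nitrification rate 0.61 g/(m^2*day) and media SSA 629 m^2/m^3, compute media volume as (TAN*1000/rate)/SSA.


A = 6.25*1000 / 0.61 = 10245.902 m^2
V = 10245.902 / 629 = 16.2892

16.2892 m^3


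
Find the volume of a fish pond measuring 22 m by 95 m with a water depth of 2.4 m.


Base area = L * W = 22 * 95 = 2090 m^2
Volume = area * depth = 2090 * 2.4 = 5016 m^3

5016 m^3


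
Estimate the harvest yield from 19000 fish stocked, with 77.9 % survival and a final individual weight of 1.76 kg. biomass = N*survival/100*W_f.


Survivors = 19000 * 77.9/100 = 14801 fish
Harvest biomass = survivors * W_f = 14801 * 1.76 = 26049.76 kg

26049.76 kg


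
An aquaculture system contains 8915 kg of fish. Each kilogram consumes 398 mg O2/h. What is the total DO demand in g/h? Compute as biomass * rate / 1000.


Total O2 consumption (mg/h) = 8915 kg * 398 mg/(kg*h) = 3548170 mg/h
Convert to g/h: 3548170 / 1000 = 3548.17 g/h

3548.17 g/h


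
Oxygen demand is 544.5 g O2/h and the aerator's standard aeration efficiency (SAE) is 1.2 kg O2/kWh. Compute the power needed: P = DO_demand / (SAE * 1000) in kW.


SAE in g O2/kWh = 1.2 * 1000 = 1200 g/kWh
P = DO_demand / SAE_g = 544.5 / 1200 = 0.45375 kW

0.45375 kW


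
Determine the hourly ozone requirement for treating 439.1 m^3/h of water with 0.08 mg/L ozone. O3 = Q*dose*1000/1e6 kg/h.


O3 demand (mg/h) = Q * dose * 1000 = 439.1 * 0.08 * 1000 = 35128 mg/h
Convert mg to kg: 35128 / 1e6 = 0.035128 kg/h

0.035128 kg/h


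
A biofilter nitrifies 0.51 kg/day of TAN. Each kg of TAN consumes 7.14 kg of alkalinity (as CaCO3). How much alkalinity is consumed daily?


Alkalinity factor: 7.14 kg CaCO3 consumed per kg TAN nitrified
alk = 0.51 kg TAN * 7.14 = 3.6414 kg CaCO3/day

3.6414 kg CaCO3/day


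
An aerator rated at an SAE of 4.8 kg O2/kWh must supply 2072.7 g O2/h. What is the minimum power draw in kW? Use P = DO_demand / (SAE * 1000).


SAE in g O2/kWh = 4.8 * 1000 = 4800 g/kWh
P = DO_demand / SAE_g = 2072.7 / 4800 = 0.431812 kW

0.431812 kW


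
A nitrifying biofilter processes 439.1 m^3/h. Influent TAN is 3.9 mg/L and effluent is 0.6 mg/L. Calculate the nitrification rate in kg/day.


Concentration drop: TAN_in - TAN_out = 3.9 - 0.6 = 3.3 mg/L
Hourly TAN removed = Q * dTAN = 439.1 m^3/h * 3.3 mg/L = 1449.03 g/h  (m^3/h * mg/L = g/h)
Daily TAN removed = 1449.03 * 24 = 34776.72 g/day
Convert to kg/day: 34776.72 / 1000 = 34.77672 kg/day

34.77672 kg/day


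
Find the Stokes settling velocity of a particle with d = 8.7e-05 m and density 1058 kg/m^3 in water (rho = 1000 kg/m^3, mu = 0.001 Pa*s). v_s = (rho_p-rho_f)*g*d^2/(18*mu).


Density difference: rho_p - rho_f = 1058 - 1000 = 58 kg/m^3
d^2 = (8.7e-05)^2 = 7.569e-09 m^2
Numerator = (rho_p - rho_f) * g * d^2 = 58 * 9.81 * 7.569e-09 = 4.3066096e-06
Denominator = 18 * mu = 18 * 0.001 = 0.018
v_s = 4.3066096e-06 / 0.018 = 2.39256e-04 m/s
Check: Re = rho_f * v_s * d / mu = 1000 * 2.39256e-04 * 8.7e-05 / 0.001 = 0.0208 < 1, so Stokes' law applies.

2.39256e-04 m/s


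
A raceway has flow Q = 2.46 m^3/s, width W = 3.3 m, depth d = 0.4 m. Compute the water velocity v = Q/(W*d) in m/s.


Cross-sectional area = W * d = 3.3 * 0.4 = 1.32 m^2
Velocity = Q / A = 2.46 / 1.32 = 1.86364 m/s

1.86364 m/s


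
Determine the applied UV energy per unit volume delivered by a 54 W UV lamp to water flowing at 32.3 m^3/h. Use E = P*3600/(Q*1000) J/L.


Energy delivered per hour = 54 W * 3600 s = 194400 J/h
Volume treated per hour = 32.3 m^3/h * 1000 = 32300 L/h
dose = 194400 / 32300 = 6.01858 J/L

6.01858 J/L


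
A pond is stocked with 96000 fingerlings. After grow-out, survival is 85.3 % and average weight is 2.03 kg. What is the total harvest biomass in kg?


Survivors = 96000 * 85.3/100 = 81888 fish
Harvest biomass = survivors * W_f = 81888 * 2.03 = 166232.64 kg

166232.64 kg


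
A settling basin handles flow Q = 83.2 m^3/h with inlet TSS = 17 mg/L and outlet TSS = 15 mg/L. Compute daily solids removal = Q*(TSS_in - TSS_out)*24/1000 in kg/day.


Concentration drop: TSS_in - TSS_out = 17 - 15 = 2 mg/L
Hourly solids removed = Q * dTSS = 83.2 m^3/h * 2 mg/L = 166.4 g/h  (m^3/h * mg/L = g/h)
Daily solids removed = 166.4 * 24 = 3993.6 g/day
Convert g to kg: 3993.6 / 1000 = 3.9936 kg/day

3.9936 kg/day


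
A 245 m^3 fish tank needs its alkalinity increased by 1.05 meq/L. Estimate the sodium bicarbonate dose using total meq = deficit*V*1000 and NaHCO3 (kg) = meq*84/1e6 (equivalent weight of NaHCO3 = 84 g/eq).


Tank volume in L = 245 m^3 * 1000 = 245000 L
Total meq required = 1.05 meq/L * 245000 L = 257250 meq
NaHCO3 mass = 257250 meq * 84 mg/meq / 1e6 = 21.609 kg

21.609 kg


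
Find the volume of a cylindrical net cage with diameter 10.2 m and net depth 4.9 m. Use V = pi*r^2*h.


r = d/2 = 10.2/2 = 5.1 m
Base area = pi*r^2 = pi*5.1^2 = 81.712825 m^2
Volume = 81.712825 * 4.9 = 400.393 m^3

400.393 m^3


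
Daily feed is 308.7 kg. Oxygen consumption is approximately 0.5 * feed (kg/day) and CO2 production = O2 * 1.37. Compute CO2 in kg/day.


O2 = 308.7 * 0.5 = 154.35
CO2 = 154.35 * 1.37 = 211.4595

211.4595 kg/day


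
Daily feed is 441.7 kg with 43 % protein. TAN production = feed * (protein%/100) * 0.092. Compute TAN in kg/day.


Protein in feed = 441.7 * 43/100 = 189.931 kg/day
TAN = protein * 0.092 = 189.931 * 0.092 = 17.473652 kg/day

17.473652 kg/day


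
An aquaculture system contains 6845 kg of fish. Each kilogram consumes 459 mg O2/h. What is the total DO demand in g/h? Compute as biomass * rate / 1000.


Total O2 consumption (mg/h) = 6845 kg * 459 mg/(kg*h) = 3141855 mg/h
Convert to g/h: 3141855 / 1000 = 3141.855 g/h

3141.855 g/h


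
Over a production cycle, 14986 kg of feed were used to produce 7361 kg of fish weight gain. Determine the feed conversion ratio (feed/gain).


FCR = feed consumed / weight gained
FCR = 14986 kg / 7361 kg = 2.03586

2.03586


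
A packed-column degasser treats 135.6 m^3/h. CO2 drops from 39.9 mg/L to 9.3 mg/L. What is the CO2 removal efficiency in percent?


CO2_out / CO2_in = 9.3 / 39.9 = 0.23308271
Fraction remaining = 0.23308271
efficiency = (1 - 0.23308271) * 100 = 76.6917 %

76.6917 %


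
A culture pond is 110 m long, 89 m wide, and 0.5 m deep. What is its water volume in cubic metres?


Base area = L * W = 110 * 89 = 9790 m^2
Volume = area * depth = 9790 * 0.5 = 4895 m^3

4895 m^3


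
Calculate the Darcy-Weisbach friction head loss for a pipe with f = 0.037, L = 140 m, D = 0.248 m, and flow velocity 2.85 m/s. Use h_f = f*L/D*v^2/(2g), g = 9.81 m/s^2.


v^2 = 2.85^2 = 8.1225 m^2/s^2
L/D = 140/0.248 = 564.51613
h_f = f*(L/D)*v^2/(2g) = 0.037 * 564.51613 * 8.1225 / 19.62 = 8.64707 m

8.64707 m


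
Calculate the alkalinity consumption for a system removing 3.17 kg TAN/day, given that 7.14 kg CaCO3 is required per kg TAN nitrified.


Alkalinity factor: 7.14 kg CaCO3 consumed per kg TAN nitrified
alk = 3.17 kg TAN * 7.14 = 22.6338 kg CaCO3/day

22.6338 kg CaCO3/day


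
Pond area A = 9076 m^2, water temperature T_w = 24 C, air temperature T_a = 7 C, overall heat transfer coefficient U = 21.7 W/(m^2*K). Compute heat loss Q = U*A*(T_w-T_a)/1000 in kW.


Temperature difference dT = 24 - 7 = 17 K
Heat loss (W) = U * A * dT = 21.7 * 9076 * 17 = 3348136.4 W
Convert to kW: 3348136.4 / 1000 = 3348.1364 kW

3348.1364 kW


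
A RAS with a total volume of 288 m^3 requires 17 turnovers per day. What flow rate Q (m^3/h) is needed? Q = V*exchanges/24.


Daily recirculation volume = 288 m^3 * 17 = 4896 m^3/day
Flow rate Q = daily volume / 24 h = 4896 / 24 = 204 m^3/h

204 m^3/h


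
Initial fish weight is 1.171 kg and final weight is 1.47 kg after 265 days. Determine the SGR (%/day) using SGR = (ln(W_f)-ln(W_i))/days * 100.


ln(W_f) = ln(1.47) = 0.3852624
ln(W_i) = ln(1.171) = 0.15785808
ln(W_f) - ln(W_i) = 0.3852624 - 0.15785808 = 0.22740432
SGR = 0.22740432 / 265 * 100 = 0.085813 %/day

0.085813 %/day


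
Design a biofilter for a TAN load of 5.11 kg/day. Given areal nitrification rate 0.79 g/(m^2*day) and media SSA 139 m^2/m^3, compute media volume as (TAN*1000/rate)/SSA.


A = 5.11*1000 / 0.79 = 6468.3544 m^2
V = 6468.3544 / 139 = 46.5349

46.5349 m^3


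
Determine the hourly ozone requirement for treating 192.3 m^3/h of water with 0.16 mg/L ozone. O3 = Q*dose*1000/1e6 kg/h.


O3 demand (mg/h) = Q * dose * 1000 = 192.3 * 0.16 * 1000 = 30768 mg/h
Convert mg to kg: 30768 / 1e6 = 0.030768 kg/h

0.030768 kg/h


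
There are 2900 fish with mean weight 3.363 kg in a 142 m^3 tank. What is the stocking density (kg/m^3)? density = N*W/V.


Total biomass = 2900 fish * 3.363 kg = 9752.7 kg
Density = total biomass / volume = 9752.7 / 142 = 68.681 kg/m^3

68.681 kg/m^3


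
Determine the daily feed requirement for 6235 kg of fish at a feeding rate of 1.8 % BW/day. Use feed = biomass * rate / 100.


Feeding rate fraction = 1.8% / 100 = 0.018
Daily feed = 6235 kg * 0.018 = 112.23 kg/day

112.23 kg/day


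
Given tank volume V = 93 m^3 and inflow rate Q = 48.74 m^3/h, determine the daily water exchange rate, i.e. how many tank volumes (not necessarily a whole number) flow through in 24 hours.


Daily flow volume = 48.74 m^3/h * 24 h = 1169.76 m^3/day
Exchanges = daily flow / tank volume = 1169.76 / 93 = 12.5781 exchanges/day

12.5781 exchanges/day


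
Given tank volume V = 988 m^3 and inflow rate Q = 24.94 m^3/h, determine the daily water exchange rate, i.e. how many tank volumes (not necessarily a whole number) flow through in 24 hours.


Daily flow volume = 24.94 m^3/h * 24 h = 598.56 m^3/day
Exchanges = daily flow / tank volume = 598.56 / 988 = 0.60583 exchanges/day

0.60583 exchanges/day


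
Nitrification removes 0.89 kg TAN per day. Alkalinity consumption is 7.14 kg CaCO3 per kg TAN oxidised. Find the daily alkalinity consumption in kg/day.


Alkalinity factor: 7.14 kg CaCO3 consumed per kg TAN nitrified
alk = 0.89 kg TAN * 7.14 = 6.3546 kg CaCO3/day

6.3546 kg CaCO3/day


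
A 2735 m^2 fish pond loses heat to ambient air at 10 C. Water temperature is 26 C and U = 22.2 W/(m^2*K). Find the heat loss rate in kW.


Temperature difference dT = 26 - 10 = 16 K
Heat loss (W) = U * A * dT = 22.2 * 2735 * 16 = 971472 W
Convert to kW: 971472 / 1000 = 971.472 kW

971.472 kW


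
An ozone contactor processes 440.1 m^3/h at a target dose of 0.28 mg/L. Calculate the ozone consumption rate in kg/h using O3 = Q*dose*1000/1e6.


O3 demand (mg/h) = Q * dose * 1000 = 440.1 * 0.28 * 1000 = 123228 mg/h
Convert mg to kg: 123228 / 1e6 = 0.123228 kg/h

0.123228 kg/h


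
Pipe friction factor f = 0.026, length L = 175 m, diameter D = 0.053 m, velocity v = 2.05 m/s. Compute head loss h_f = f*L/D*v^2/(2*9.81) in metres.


v^2 = 2.05^2 = 4.2025 m^2/s^2
L/D = 175/0.053 = 3301.8868
h_f = f*(L/D)*v^2/(2g) = 0.026 * 3301.8868 * 4.2025 / 19.62 = 18.3884 m

18.3884 m


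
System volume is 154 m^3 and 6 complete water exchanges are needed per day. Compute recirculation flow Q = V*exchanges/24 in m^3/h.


Daily recirculation volume = 154 m^3 * 6 = 924 m^3/day
Flow rate Q = daily volume / 24 h = 924 / 24 = 38.5 m^3/h

38.5 m^3/h


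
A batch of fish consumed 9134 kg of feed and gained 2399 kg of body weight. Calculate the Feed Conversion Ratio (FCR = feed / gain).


FCR = feed consumed / weight gained
FCR = 9134 kg / 2399 kg = 3.80742

3.80742


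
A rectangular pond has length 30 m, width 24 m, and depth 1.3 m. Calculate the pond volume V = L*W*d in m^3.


Base area = L * W = 30 * 24 = 720 m^2
Volume = area * depth = 720 * 1.3 = 936 m^3

936 m^3


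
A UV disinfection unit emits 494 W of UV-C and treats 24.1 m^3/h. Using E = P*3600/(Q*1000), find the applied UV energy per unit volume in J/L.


Energy delivered per hour = 494 W * 3600 s = 1778400 J/h
Volume treated per hour = 24.1 m^3/h * 1000 = 24100 L/h
dose = 1778400 / 24100 = 73.7925 J/L

73.7925 J/L


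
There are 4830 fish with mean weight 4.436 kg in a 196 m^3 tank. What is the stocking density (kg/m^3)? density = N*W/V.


Total biomass = 4830 fish * 4.436 kg = 21425.88 kg
Density = total biomass / volume = 21425.88 / 196 = 109.316 kg/m^3

109.316 kg/m^3


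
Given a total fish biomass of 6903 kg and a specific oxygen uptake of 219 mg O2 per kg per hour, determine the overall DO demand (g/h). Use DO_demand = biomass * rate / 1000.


Total O2 consumption (mg/h) = 6903 kg * 219 mg/(kg*h) = 1511757 mg/h
Convert to g/h: 1511757 / 1000 = 1511.757 g/h

1511.757 g/h


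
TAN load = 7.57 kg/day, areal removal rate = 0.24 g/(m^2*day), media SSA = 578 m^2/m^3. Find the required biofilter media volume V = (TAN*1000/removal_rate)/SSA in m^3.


A = 7.57*1000 / 0.24 = 31541.667 m^2
V = 31541.667 / 578 = 54.5704

54.5704 m^3


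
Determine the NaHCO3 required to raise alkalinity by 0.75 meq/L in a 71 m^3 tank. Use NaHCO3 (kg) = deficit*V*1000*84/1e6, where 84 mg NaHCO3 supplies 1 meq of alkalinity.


Tank volume in L = 71 m^3 * 1000 = 71000 L
Total meq required = 0.75 meq/L * 71000 L = 53250 meq
NaHCO3 mass = 53250 meq * 84 mg/meq / 1e6 = 4.473 kg

4.473 kg


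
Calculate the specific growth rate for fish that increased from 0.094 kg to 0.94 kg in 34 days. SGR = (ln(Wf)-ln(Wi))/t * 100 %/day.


ln(W_f) = ln(0.94) = -0.061875404
ln(W_i) = ln(0.094) = -2.3644605
ln(W_f) - ln(W_i) = -0.061875404 - -2.3644605 = 2.3025851
SGR = 2.3025851 / 34 * 100 = 6.77231 %/day

6.77231 %/day


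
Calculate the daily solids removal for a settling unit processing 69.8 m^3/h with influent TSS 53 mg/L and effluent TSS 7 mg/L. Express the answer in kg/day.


Concentration drop: TSS_in - TSS_out = 53 - 7 = 46 mg/L
Hourly solids removed = Q * dTSS = 69.8 m^3/h * 46 mg/L = 3210.8 g/h  (m^3/h * mg/L = g/h)
Daily solids removed = 3210.8 * 24 = 77059.2 g/day
Convert g to kg: 77059.2 / 1000 = 77.0592 kg/day

77.0592 kg/day


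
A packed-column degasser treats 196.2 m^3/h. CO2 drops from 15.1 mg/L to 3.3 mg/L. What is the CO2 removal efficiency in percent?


CO2_out / CO2_in = 3.3 / 15.1 = 0.21854305
Fraction remaining = 0.21854305
efficiency = (1 - 0.21854305) * 100 = 78.1457 %

78.1457 %


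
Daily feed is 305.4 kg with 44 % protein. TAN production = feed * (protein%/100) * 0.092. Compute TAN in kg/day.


Protein in feed = 305.4 * 44/100 = 134.376 kg/day
TAN = protein * 0.092 = 134.376 * 0.092 = 12.362592 kg/day

12.362592 kg/day


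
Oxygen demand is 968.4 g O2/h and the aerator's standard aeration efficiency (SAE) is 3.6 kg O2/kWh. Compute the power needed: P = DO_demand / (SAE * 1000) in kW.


SAE in g O2/kWh = 3.6 * 1000 = 3600 g/kWh
P = DO_demand / SAE_g = 968.4 / 3600 = 0.269 kW

0.269 kW


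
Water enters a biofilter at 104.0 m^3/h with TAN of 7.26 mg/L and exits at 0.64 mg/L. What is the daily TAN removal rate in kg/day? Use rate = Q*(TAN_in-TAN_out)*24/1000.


Concentration drop: TAN_in - TAN_out = 7.26 - 0.64 = 6.62 mg/L
Hourly TAN removed = Q * dTAN = 104.0 m^3/h * 6.62 mg/L = 688.48 g/h  (m^3/h * mg/L = g/h)
Daily TAN removed = 688.48 * 24 = 16523.52 g/day
Convert to kg/day: 16523.52 / 1000 = 16.52352 kg/day

16.52352 kg/day


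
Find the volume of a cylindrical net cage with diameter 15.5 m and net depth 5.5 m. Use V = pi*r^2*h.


r = d/2 = 15.5/2 = 7.75 m
Base area = pi*r^2 = pi*7.75^2 = 188.69191 m^2
Volume = 188.69191 * 5.5 = 1037.81 m^3

1037.81 m^3


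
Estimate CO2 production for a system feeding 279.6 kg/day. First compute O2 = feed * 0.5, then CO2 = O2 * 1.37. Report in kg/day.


O2 = 279.6 * 0.5 = 139.8
CO2 = 139.8 * 1.37 = 191.526

191.526 kg/day


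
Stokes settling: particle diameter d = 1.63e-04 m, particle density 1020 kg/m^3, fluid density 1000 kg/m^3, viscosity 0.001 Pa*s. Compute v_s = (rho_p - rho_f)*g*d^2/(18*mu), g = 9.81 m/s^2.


Density difference: rho_p - rho_f = 1020 - 1000 = 20 kg/m^3
d^2 = (1.63e-04)^2 = 2.6569e-08 m^2
Numerator = (rho_p - rho_f) * g * d^2 = 20 * 9.81 * 2.6569e-08 = 5.2128378e-06
Denominator = 18 * mu = 18 * 0.001 = 0.018
v_s = 5.2128378e-06 / 0.018 = 2.89602e-04 m/s
Check: Re = rho_f * v_s * d / mu = 1000 * 2.89602e-04 * 1.63e-04 / 0.001 = 0.0472 < 1, so Stokes' law applies.

2.89602e-04 m/s


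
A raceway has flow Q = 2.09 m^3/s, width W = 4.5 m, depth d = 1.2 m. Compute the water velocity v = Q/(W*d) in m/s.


Cross-sectional area = W * d = 4.5 * 1.2 = 5.4 m^2
Velocity = Q / A = 2.09 / 5.4 = 0.387037 m/s

0.387037 m/s
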